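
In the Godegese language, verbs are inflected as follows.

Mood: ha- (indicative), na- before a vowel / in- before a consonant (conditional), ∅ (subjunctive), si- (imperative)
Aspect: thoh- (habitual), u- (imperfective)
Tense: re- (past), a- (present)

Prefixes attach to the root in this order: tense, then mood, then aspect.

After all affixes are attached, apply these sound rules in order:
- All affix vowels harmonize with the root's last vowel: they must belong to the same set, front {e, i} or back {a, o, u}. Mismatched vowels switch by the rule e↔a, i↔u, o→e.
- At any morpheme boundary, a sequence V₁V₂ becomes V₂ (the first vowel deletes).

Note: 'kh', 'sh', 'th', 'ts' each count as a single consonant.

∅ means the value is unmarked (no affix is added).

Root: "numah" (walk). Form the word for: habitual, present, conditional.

thohnanumah

Attach tense present a- → anumah.
Attach mood conditional na- (before vowel 'a') → naanumah.
Attach aspect habitual thoh- → thohnaanumah.
Vowel harmony: no change.
Apply vowel deletion: thohnaanumah → thohnanumah.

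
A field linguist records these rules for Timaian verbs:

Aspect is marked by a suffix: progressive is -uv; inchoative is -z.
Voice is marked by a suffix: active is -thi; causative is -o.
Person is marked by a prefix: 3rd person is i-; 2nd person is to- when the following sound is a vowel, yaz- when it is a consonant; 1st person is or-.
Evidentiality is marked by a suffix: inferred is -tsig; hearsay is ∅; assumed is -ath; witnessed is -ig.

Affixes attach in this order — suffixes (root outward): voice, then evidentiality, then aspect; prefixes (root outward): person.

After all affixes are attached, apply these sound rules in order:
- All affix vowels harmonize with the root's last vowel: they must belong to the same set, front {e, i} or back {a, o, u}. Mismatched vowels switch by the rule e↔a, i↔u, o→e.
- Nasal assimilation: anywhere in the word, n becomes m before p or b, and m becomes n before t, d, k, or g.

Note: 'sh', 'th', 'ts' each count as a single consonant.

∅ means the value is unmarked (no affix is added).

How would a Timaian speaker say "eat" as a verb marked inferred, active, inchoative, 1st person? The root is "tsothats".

ortsothatsthutsugz

Attach voice active -thi → tsothatsthi.
Attach evidentiality inferred -tsig → tsothatsthitsig.
Attach aspect inchoative -z → tsothatsthitsigz.
Attach person 1st person or- → ortsothatsthitsigz.
Apply vowel harmony: ortsothatsthitsigz → ortsothatsthutsugz.
Nasal assimilation: no change.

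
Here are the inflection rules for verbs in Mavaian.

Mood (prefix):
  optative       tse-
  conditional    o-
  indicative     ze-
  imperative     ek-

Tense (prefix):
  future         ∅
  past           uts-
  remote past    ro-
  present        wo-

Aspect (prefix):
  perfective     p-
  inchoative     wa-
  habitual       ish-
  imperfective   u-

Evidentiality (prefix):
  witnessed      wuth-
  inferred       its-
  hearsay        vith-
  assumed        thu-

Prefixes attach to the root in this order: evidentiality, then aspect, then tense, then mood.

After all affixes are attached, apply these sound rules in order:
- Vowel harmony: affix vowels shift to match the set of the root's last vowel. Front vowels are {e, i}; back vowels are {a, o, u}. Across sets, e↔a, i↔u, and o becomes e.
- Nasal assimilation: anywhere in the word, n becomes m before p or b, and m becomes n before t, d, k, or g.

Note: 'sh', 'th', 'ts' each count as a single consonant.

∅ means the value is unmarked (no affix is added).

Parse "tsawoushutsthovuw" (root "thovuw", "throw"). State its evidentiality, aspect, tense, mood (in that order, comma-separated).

Segment: tse-wo-ish-its-thovuw.
evidentiality: its- → inferred.
aspect: ish- → habitual.
tense: wo- → present.
mood: tse- → optative.

inferred, habitual, present, optative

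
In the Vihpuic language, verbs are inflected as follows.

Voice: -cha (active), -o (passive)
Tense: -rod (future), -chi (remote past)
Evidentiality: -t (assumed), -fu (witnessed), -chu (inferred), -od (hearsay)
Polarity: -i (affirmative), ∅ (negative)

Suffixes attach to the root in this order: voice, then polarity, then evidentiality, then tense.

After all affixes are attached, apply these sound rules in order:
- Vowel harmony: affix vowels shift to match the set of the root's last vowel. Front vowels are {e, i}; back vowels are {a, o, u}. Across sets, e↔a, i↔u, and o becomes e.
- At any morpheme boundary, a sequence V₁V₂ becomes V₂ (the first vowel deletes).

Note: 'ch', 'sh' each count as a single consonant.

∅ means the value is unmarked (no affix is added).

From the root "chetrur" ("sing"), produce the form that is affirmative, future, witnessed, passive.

Attach voice passive -o → chetruro.
Attach polarity affirmative -i → chetruroi.
Attach evidentiality witnessed -fu → chetruroifu.
Attach tense future -rod → chetruroifurod.
Apply vowel harmony: chetruroifurod → chetruroufurod.
Apply vowel deletion: chetruroufurod → chetrurufurod.

chetrurufurod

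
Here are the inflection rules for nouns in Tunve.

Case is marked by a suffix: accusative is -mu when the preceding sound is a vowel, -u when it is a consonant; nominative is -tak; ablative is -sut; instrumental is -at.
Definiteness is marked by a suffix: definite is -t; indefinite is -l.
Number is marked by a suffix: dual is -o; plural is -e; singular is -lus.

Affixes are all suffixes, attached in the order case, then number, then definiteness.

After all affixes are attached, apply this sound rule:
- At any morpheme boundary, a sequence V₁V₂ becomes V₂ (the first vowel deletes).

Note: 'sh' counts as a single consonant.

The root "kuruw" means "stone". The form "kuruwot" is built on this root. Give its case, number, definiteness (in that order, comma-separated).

accusative, dual, definite

Segment: kuruw-u-o-t.
case: -mu/u → accusative.
number: -o → dual.
definiteness: -t → definite.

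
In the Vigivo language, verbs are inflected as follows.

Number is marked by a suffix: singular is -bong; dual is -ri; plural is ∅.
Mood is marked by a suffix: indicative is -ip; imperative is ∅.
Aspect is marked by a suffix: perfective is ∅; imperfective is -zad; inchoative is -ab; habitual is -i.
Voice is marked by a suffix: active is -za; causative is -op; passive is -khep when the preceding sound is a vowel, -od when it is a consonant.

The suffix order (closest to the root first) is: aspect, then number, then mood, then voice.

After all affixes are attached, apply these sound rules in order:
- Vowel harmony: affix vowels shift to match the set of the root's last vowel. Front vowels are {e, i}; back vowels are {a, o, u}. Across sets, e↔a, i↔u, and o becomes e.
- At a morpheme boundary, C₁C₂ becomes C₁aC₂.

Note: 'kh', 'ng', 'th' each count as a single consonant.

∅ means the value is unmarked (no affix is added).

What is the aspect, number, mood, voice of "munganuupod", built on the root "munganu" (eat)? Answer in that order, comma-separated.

Segment: munganu-ip-od.
aspect: ∅ → perfective.
number: ∅ → plural.
mood: -ip → indicative.
voice: -khep/od → passive.

perfective, plural, indicative, passive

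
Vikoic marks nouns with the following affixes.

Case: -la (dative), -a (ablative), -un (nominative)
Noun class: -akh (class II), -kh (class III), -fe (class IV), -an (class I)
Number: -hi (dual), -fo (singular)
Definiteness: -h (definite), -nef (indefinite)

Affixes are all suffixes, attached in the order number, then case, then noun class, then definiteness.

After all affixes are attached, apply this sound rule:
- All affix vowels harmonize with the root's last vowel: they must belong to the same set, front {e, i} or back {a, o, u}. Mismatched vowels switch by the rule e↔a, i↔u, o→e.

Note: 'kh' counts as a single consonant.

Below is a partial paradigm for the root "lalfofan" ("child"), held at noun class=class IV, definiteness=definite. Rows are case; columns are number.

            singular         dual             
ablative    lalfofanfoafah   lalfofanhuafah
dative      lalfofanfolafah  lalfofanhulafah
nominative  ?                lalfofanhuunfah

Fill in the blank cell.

lalfofanfounfah

Attach number singular -fo → lalfofanfo.
Attach case nominative -un → lalfofanfoun.
Attach noun class class IV -fe → lalfofanfounfe.
Attach definiteness definite -h → lalfofanfounfeh.
Apply vowel harmony: lalfofanfounfeh → lalfofanfounfah.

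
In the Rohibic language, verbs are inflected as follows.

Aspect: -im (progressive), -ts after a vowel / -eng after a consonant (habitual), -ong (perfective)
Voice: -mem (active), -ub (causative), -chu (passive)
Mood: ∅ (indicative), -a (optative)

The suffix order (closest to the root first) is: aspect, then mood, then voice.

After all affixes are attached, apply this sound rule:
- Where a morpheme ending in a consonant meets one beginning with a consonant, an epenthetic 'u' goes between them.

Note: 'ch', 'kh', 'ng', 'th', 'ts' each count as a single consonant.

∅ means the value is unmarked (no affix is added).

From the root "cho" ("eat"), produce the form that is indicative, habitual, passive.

Attach aspect habitual -ts (after vowel 'o') → chots.
mood = indicative: zero marking, form stays chots.
Attach voice passive -chu → chotschu.
Apply epenthesis: chotschu → chotsuchu.

chotsuchu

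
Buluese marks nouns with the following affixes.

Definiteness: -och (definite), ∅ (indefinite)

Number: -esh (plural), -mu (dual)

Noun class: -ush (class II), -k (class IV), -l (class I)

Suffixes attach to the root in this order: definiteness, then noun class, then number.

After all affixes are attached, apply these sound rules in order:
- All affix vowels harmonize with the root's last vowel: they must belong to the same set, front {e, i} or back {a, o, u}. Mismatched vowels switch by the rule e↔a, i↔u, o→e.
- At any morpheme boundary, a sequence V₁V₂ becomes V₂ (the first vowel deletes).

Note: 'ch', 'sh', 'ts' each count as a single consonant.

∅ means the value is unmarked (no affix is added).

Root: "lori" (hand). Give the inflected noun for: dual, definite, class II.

lorechishmi

Attach definiteness definite -och → lorioch.
Attach noun class class II -ush → loriochush.
Attach number dual -mu → loriochushmu.
Apply vowel harmony: loriochushmu → loriechishmi.
Apply vowel deletion: loriechishmi → lorechishmi.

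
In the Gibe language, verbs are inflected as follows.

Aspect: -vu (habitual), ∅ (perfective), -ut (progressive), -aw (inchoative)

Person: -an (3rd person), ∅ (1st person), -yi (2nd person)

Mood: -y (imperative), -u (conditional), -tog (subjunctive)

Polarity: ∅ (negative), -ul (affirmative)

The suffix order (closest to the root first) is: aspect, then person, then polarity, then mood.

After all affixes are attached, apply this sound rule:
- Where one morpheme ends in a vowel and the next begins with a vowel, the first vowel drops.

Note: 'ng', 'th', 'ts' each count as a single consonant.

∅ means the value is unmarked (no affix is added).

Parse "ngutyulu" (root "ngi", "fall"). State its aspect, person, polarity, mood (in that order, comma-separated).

progressive, 2nd person, affirmative, conditional

Segment: ngi-ut-yi-ul-u.
aspect: -ut → progressive.
person: -yi → 2nd person.
polarity: -ul → affirmative.
mood: -u → conditional.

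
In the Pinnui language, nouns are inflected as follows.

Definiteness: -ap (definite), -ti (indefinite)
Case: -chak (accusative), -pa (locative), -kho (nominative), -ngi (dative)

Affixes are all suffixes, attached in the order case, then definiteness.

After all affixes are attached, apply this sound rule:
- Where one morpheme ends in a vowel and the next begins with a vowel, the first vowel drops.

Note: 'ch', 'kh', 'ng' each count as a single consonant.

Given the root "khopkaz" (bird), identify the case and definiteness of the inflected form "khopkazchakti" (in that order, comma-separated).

accusative, indefinite

Segment: khopkaz-chak-ti.
case: -chak → accusative.
definiteness: -ti → indefinite.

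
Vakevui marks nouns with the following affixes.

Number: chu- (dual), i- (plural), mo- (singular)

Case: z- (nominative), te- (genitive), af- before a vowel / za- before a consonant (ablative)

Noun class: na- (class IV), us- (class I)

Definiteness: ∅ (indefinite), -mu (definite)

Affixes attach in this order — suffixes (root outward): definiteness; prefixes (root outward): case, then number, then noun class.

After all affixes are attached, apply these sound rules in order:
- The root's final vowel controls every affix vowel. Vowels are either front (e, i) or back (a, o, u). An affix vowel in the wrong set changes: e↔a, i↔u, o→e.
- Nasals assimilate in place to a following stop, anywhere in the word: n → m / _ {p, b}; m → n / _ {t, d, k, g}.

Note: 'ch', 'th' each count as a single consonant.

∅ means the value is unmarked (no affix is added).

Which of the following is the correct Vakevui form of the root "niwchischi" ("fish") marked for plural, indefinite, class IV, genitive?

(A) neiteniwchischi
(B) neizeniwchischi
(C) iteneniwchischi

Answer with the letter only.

A

definiteness = indefinite: zero marking, form stays niwchischi.
Attach case genitive te- → teniwchischi.
Attach number plural i- → iteniwchischi.
Attach noun class class IV na- → naiteniwchischi.
Apply vowel harmony: naiteniwchischi → neiteniwchischi.
Nasal assimilation: no change.
So the correct form is neiteniwchischi, option (A).
(C) iteneniwchischi is wrong: it has the affixes in the wrong order.
(B) neizeniwchischi is wrong: it uses ablative instead of genitive for case.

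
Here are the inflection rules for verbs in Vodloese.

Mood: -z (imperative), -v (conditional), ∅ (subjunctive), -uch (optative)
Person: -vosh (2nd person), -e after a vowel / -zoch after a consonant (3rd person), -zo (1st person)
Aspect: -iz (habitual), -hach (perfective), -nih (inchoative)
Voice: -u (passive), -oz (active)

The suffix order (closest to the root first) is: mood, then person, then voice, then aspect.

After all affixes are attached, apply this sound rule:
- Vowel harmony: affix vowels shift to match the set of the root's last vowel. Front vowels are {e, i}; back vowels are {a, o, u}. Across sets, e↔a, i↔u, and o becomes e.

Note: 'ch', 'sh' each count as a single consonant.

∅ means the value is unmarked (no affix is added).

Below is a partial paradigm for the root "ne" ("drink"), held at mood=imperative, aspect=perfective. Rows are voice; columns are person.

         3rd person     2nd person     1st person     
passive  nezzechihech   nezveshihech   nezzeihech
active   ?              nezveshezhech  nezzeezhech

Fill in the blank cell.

nezzechezhech

Attach mood imperative -z → nez.
Attach person 3rd person -zoch (after consonant 'z') → nezzoch.
Attach voice active -oz → nezzochoz.
Attach aspect perfective -hach → nezzochozhach.
Apply vowel harmony: nezzochozhach → nezzechezhech.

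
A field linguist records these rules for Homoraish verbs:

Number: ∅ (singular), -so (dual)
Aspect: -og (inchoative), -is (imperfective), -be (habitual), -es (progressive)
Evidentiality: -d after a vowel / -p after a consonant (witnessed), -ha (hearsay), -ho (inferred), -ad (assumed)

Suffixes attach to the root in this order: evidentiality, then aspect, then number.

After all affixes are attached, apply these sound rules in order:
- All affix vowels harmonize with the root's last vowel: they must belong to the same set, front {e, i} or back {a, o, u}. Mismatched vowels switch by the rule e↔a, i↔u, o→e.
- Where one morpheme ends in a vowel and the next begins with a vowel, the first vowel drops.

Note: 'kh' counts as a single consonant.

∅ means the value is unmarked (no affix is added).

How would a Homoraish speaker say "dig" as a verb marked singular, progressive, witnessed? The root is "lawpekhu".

Attach evidentiality witnessed -d (after vowel 'u') → lawpekhud.
Attach aspect progressive -es → lawpekhudes.
number = singular: zero marking, form stays lawpekhudes.
Apply vowel harmony: lawpekhudes → lawpekhudas.
Vowel deletion: no change.

lawpekhudas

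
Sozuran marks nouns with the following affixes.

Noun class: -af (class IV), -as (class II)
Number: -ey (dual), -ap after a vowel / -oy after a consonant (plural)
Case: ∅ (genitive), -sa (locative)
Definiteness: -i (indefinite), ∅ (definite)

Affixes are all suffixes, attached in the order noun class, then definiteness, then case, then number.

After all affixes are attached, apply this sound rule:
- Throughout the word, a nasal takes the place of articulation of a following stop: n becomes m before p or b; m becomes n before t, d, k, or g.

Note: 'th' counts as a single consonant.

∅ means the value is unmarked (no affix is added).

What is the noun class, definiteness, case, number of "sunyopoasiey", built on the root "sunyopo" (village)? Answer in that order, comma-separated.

class II, indefinite, genitive, dual

Segment: sunyopo-as-i-ey.
noun class: -as → class II.
definiteness: -i → indefinite.
case: ∅ → genitive.
number: -ey → dual.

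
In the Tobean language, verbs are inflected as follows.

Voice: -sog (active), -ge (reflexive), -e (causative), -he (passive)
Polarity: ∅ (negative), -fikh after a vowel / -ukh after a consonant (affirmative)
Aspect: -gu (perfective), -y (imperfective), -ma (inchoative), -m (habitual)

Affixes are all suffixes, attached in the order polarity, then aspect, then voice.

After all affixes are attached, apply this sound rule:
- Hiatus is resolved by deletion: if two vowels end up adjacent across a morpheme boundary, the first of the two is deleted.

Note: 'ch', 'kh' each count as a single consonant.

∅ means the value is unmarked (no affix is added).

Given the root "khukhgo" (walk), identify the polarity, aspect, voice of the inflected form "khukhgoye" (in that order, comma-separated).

Segment: khukhgo-y-e.
polarity: ∅ → negative.
aspect: -y → imperfective.
voice: -e → causative.

negative, imperfective, causative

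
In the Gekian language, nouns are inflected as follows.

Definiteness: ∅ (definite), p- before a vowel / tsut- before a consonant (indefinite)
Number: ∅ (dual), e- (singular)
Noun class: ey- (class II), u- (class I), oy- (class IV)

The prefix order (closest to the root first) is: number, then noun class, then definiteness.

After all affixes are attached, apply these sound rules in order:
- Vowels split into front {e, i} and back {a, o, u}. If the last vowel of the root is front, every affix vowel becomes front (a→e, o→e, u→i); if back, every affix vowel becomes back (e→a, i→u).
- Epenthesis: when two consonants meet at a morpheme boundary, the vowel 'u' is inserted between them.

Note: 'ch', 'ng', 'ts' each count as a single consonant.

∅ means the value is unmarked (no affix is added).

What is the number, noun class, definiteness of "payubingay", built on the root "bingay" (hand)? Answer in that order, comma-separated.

dual, class II, indefinite

Segment: p-ey-bingay.
number: ∅ → dual.
noun class: ey- → class II.
definiteness: p/tsut- → indefinite.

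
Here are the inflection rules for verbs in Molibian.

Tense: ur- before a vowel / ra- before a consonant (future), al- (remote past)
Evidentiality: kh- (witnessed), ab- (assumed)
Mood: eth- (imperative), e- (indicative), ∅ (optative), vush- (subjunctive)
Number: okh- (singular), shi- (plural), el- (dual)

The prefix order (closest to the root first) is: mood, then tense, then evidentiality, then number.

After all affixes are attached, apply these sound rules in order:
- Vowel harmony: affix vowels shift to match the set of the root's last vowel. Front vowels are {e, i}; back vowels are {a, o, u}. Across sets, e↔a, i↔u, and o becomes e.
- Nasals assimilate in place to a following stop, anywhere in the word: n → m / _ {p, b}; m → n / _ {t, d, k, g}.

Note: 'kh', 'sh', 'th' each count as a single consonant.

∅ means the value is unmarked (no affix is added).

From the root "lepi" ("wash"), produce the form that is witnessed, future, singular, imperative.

ekhkhirethlepi

Attach mood imperative eth- → ethlepi.
Attach tense future ur- (before vowel 'e') → urethlepi.
Attach evidentiality witnessed kh- → khurethlepi.
Attach number singular okh- → okhkhurethlepi.
Apply vowel harmony: okhkhurethlepi → ekhkhirethlepi.
Nasal assimilation: no change.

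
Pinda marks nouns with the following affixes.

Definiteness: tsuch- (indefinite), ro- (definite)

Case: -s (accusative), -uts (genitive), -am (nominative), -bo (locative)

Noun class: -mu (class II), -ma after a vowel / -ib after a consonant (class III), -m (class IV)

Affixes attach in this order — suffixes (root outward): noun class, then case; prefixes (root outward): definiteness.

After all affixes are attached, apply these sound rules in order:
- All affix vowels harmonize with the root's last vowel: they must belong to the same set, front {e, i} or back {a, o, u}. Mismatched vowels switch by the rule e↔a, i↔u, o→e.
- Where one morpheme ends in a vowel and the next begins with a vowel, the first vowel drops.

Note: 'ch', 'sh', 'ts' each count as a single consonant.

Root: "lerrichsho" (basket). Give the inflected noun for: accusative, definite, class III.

rolerrichshomas

Attach definiteness definite ro- → rolerrichsho.
Attach noun class class III -ma (after vowel 'o') → rolerrichshoma.
Attach case accusative -s → rolerrichshomas.
Vowel harmony: no change.
Vowel deletion: no change.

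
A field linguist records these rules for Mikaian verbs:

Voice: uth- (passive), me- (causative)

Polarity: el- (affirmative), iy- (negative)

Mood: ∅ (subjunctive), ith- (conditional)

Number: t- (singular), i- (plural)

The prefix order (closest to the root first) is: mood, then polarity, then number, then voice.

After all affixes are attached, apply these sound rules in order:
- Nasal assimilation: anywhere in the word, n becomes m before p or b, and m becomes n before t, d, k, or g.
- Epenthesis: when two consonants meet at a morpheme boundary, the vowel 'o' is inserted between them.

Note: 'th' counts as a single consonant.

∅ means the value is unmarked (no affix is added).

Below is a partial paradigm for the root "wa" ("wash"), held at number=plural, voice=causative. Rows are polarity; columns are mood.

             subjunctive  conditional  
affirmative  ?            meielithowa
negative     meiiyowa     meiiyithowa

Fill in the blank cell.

mood = subjunctive: zero marking, form stays wa.
Attach polarity affirmative el- → elwa.
Attach number plural i- → ielwa.
Attach voice causative me- → meielwa.
Nasal assimilation: no change.
Apply epenthesis: meielwa → meielowa.

meielowa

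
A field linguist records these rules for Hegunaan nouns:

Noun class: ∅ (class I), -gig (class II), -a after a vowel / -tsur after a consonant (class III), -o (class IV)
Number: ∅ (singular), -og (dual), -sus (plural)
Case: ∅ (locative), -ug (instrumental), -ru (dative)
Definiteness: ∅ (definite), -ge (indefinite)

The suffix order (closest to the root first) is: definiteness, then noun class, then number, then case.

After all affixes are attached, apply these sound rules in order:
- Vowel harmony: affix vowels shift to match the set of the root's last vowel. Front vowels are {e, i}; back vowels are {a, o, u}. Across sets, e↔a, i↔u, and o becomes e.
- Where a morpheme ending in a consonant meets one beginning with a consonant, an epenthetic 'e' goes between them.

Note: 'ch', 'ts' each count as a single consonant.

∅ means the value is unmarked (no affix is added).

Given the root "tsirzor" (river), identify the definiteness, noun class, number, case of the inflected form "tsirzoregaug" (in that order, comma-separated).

indefinite, class I, singular, instrumental

Segment: tsirzor-ge-ug.
definiteness: -ge → indefinite.
noun class: ∅ → class I.
number: ∅ → singular.
case: -ug → instrumental.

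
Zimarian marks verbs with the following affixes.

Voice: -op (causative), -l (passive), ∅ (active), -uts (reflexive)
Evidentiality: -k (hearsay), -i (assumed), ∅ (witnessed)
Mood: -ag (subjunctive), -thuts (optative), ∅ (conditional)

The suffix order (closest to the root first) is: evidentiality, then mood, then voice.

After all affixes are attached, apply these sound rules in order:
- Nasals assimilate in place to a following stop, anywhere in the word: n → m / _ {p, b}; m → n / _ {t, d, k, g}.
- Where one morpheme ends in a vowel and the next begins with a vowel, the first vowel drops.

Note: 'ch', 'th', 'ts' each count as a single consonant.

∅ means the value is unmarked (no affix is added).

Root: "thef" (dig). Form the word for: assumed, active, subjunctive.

Attach evidentiality assumed -i → thefi.
Attach mood subjunctive -ag → thefiag.
voice = active: zero marking, form stays thefiag.
Nasal assimilation: no change.
Apply vowel deletion: thefiag → thefag.

thefag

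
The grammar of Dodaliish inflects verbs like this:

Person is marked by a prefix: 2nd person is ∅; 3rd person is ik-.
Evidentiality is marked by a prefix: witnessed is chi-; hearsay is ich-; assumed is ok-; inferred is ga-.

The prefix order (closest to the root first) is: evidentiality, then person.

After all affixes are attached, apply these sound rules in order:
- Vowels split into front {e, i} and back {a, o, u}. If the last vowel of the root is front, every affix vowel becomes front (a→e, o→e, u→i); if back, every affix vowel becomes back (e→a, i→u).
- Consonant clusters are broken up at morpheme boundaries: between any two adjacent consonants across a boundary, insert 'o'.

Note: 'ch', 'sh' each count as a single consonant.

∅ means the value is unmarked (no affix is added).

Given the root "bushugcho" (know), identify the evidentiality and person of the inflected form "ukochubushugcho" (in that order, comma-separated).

witnessed, 3rd person

Segment: ik-chi-bushugcho.
evidentiality: chi- → witnessed.
person: ik- → 3rd person.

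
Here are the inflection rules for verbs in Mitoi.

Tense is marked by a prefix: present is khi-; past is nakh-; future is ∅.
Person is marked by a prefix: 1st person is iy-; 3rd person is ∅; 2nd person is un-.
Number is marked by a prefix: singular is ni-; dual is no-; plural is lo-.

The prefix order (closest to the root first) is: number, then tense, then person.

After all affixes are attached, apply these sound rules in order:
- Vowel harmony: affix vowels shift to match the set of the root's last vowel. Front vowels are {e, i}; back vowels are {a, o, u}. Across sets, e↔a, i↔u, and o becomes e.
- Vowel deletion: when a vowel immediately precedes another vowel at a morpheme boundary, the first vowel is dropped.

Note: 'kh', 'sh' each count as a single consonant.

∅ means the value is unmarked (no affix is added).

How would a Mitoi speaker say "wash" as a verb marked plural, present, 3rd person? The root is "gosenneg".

Attach number plural lo- → logosenneg.
Attach tense present khi- → khilogosenneg.
person = 3rd person: zero marking, form stays khilogosenneg.
Apply vowel harmony: khilogosenneg → khilegosenneg.
Vowel deletion: no change.

khilegosenneg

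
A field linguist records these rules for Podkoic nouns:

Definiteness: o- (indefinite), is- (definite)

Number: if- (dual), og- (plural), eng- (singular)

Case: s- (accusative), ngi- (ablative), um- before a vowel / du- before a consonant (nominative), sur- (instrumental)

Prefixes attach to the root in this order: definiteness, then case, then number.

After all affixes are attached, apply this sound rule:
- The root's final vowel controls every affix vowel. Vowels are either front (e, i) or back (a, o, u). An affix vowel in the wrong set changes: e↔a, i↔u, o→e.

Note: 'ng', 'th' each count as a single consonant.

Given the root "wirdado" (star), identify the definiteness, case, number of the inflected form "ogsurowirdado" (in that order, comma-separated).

indefinite, instrumental, plural

Segment: og-sur-o-wirdado.
definiteness: o- → indefinite.
case: sur- → instrumental.
number: og- → plural.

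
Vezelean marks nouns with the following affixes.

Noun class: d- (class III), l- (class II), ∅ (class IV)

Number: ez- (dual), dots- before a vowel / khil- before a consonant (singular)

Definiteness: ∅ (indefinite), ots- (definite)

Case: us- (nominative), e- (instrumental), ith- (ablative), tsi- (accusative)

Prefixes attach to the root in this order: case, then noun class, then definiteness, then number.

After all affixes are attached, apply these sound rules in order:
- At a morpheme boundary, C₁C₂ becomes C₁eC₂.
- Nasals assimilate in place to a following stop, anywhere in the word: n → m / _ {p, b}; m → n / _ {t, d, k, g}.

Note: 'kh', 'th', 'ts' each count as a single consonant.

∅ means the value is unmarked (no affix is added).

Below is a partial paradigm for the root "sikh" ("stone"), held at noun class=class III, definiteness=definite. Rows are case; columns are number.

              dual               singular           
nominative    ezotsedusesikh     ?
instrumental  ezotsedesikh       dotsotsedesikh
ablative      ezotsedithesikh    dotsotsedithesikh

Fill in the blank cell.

dotsotsedusesikh

Attach case nominative us- → ussikh.
Attach noun class class III d- → dussikh.
Attach definiteness definite ots- → otsdussikh.
Attach number singular dots- (before vowel 'o') → dotsotsdussikh.
Apply epenthesis: dotsotsdussikh → dotsotsedusesikh.
Nasal assimilation: no change.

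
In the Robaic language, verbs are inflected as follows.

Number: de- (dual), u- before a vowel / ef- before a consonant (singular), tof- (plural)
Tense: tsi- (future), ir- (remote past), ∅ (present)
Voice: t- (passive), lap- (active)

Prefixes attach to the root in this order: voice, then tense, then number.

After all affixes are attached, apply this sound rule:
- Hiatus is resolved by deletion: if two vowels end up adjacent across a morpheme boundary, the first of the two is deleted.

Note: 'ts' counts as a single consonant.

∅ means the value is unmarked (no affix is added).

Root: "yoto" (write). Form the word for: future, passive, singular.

eftsityoto

Attach voice passive t- → tyoto.
Attach tense future tsi- → tsityoto.
Attach number singular ef- (before consonant 'ts') → eftsityoto.
Vowel deletion: no change.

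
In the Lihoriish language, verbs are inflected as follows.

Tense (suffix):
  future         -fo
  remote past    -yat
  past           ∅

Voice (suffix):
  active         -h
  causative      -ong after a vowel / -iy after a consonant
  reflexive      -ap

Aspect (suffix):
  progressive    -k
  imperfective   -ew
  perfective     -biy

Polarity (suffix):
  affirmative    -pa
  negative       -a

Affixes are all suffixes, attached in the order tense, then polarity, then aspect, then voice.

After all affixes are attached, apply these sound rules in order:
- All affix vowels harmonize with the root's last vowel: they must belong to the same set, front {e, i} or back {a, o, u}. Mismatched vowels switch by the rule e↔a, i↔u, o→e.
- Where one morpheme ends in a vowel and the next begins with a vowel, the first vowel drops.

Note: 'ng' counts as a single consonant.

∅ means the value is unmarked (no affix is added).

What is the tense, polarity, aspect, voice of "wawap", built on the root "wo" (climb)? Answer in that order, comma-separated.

past, negative, imperfective, reflexive

Segment: wo-a-ew-ap.
tense: ∅ → past.
polarity: -a → negative.
aspect: -ew → imperfective.
voice: -ap → reflexive.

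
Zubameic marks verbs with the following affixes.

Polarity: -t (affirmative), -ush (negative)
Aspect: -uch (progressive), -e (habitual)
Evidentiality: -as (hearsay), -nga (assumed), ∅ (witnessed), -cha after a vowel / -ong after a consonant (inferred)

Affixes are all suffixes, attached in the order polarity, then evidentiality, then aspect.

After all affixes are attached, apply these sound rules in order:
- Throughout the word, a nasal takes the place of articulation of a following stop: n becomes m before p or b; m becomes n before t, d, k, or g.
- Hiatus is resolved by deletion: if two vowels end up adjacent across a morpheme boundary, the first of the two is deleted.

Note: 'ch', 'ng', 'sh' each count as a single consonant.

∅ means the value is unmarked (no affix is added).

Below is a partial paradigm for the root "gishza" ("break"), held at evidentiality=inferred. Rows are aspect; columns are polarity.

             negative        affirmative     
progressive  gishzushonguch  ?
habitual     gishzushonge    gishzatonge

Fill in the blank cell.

Attach polarity affirmative -t → gishzat.
Attach evidentiality inferred -ong (after consonant 't') → gishzatong.
Attach aspect progressive -uch → gishzatonguch.
Nasal assimilation: no change.
Vowel deletion: no change.

gishzatonguch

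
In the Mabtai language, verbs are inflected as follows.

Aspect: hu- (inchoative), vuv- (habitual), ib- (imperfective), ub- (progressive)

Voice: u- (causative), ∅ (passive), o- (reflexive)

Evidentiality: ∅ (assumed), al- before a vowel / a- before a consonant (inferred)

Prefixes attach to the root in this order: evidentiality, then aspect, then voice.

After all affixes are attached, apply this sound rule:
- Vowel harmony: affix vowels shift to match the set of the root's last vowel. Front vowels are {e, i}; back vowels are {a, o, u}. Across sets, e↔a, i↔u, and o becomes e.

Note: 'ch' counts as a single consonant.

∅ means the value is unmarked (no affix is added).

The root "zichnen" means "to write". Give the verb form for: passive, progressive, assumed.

ibzichnen

evidentiality = assumed: zero marking, form stays zichnen.
Attach aspect progressive ub- → ubzichnen.
voice = passive: zero marking, form stays ubzichnen.
Apply vowel harmony: ubzichnen → ibzichnen.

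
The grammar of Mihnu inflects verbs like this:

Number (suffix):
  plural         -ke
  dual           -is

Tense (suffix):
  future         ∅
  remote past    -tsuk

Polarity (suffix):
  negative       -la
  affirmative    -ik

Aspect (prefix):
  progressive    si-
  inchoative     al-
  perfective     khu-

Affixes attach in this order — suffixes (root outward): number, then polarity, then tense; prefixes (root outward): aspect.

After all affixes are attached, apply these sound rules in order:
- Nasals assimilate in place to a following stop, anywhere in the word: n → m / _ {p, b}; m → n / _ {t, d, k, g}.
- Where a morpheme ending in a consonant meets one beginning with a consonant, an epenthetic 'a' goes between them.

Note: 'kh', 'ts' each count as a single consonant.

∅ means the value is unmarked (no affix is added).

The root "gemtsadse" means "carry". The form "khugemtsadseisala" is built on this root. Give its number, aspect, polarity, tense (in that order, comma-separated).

dual, perfective, negative, future

Segment: khu-gemtsadse-is-la.
number: -is → dual.
aspect: khu- → perfective.
polarity: -la → negative.
tense: ∅ → future.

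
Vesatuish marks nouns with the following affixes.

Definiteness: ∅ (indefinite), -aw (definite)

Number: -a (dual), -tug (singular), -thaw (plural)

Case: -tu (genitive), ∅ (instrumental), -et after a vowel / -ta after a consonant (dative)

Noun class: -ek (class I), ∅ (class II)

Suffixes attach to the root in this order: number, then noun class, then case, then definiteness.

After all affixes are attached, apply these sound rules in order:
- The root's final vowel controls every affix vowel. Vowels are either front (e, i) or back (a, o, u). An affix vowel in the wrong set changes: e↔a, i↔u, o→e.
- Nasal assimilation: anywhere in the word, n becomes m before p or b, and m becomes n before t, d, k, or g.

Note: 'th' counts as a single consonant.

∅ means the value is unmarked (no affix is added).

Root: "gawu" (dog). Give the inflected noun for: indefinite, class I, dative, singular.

gawutugakta

Attach number singular -tug → gawutug.
Attach noun class class I -ek → gawutugek.
Attach case dative -ta (after consonant 'k') → gawutugekta.
definiteness = indefinite: zero marking, form stays gawutugekta.
Apply vowel harmony: gawutugekta → gawutugakta.
Nasal assimilation: no change.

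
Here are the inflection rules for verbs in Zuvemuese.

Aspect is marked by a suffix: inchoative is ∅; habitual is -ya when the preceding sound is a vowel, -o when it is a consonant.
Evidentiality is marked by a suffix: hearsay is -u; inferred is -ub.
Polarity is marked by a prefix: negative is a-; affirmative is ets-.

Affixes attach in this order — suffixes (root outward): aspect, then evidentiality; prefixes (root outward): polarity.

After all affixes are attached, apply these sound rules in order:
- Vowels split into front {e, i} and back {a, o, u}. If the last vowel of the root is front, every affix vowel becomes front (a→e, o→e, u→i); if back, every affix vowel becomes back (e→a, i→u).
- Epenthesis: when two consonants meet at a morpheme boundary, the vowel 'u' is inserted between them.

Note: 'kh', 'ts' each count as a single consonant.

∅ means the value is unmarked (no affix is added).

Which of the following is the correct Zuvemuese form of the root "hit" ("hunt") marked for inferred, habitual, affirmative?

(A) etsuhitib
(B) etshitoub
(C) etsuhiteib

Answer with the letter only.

Attach polarity affirmative ets- → etshit.
Attach aspect habitual -o (after consonant 't') → etshito.
Attach evidentiality inferred -ub → etshitoub.
Apply vowel harmony: etshitoub → etshiteib.
Apply epenthesis: etshiteib → etsuhiteib.
So the correct form is etsuhiteib, option (C).
(A) etsuhitib is wrong: it uses inchoative instead of habitual for aspect.
(B) etshitoub is wrong: it fails to apply the sound rule(s).

C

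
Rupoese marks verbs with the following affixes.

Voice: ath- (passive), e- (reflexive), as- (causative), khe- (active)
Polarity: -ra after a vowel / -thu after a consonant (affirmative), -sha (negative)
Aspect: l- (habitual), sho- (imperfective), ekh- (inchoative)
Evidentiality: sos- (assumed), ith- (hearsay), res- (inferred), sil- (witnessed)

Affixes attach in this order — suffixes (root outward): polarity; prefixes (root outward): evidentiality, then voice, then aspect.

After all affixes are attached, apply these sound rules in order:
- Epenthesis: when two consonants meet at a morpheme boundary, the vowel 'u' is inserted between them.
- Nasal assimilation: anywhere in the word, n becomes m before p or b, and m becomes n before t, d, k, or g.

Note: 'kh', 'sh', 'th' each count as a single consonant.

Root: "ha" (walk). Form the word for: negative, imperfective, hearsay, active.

Attach evidentiality hearsay ith- → ithha.
Attach polarity negative -sha → ithhasha.
Attach voice active khe- → kheithhasha.
Attach aspect imperfective sho- → shokheithhasha.
Apply epenthesis: shokheithhasha → shokheithuhasha.
Nasal assimilation: no change.

shokheithuhasha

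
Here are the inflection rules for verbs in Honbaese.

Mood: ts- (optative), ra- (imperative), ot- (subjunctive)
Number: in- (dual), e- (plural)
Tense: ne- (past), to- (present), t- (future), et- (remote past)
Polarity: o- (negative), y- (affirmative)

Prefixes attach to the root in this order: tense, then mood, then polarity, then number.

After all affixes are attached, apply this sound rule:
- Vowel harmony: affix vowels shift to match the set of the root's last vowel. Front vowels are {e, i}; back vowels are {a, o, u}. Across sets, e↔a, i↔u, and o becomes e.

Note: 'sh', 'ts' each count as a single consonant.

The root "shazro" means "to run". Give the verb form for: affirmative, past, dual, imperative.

unyranashazro

Attach tense past ne- → neshazro.
Attach mood imperative ra- → raneshazro.
Attach polarity affirmative y- → yraneshazro.
Attach number dual in- → inyraneshazro.
Apply vowel harmony: inyraneshazro → unyranashazro.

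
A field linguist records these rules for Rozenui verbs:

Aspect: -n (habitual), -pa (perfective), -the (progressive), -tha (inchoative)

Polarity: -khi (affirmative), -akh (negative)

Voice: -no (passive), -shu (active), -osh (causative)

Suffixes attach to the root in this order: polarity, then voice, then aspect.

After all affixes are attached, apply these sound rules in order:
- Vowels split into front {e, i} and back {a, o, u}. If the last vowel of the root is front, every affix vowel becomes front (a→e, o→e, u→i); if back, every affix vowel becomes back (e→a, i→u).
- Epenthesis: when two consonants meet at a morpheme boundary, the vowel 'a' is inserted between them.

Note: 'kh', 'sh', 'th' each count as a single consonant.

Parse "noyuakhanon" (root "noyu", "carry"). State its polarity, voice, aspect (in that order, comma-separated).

negative, passive, habitual

Segment: noyu-akh-no-n.
polarity: -akh → negative.
voice: -no → passive.
aspect: -n → habitual.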